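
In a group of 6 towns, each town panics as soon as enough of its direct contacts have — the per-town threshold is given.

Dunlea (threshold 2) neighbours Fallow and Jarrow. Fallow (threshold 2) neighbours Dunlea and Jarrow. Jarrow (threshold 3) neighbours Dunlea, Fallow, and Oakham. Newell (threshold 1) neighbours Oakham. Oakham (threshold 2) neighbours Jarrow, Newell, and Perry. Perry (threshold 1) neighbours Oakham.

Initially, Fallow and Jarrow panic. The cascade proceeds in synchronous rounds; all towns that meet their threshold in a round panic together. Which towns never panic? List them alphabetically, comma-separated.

Round 1 — Fallow, Jarrow panic (initial).
Round 2 — checking thresholds:
  Dunlea: 2 of 2 neighbours ≥ 2, panics.
  Oakham: 1 of 3 neighbours < 2, below threshold.
Round 3 — no new panics; cascade stops.

Newell, Oakham, Perry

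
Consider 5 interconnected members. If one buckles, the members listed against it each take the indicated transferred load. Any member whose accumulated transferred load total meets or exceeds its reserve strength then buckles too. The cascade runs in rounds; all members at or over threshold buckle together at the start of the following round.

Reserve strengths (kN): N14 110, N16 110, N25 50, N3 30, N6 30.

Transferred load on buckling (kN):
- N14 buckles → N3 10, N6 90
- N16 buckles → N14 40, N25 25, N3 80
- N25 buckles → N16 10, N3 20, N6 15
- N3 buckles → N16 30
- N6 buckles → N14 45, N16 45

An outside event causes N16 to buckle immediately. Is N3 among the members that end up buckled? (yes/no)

yes

Round 1 — N16 buckles (initial).
  N14: +40 → 40 < 110
  N25: +25 → 25 < 50
  N3: +80 → 80 ≥ 30
Round 2 — N3 buckles.
No further bucklings.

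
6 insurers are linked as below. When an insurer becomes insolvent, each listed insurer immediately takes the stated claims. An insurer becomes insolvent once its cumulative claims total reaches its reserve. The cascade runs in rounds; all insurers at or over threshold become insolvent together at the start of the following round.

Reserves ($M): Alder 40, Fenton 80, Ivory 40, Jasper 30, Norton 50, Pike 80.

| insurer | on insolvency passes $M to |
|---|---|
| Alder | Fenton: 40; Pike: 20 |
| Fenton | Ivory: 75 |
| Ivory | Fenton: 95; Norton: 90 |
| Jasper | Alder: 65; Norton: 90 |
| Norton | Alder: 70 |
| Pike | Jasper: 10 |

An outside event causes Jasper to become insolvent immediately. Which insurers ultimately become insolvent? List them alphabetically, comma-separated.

Alder, Jasper, Norton

Round 1 — Jasper becomes insolvent (initial).
  Alder: +65 → 65 ≥ 40
  Norton: +90 → 90 ≥ 50
Round 2 — Alder, Norton become insolvent.
  Fenton: +40 → 40 < 80
  Pike: +20 → 20 < 80
No further insolvencies.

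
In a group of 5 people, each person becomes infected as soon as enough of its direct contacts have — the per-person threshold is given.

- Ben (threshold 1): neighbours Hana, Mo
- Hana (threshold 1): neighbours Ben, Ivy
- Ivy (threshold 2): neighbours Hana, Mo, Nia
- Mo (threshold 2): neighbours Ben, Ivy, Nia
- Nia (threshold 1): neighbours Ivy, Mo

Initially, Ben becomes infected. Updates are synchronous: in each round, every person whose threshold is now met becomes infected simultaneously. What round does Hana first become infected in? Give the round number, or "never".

Round 1 — Ben becomes infected (initial).
Round 2 — checking thresholds:
  Hana: 1 of 2 neighbours ≥ 1, becomes infected.
  Mo: 1 of 3 neighbours < 2, not yet.
Round 3 — no new infections; cascade stops.

2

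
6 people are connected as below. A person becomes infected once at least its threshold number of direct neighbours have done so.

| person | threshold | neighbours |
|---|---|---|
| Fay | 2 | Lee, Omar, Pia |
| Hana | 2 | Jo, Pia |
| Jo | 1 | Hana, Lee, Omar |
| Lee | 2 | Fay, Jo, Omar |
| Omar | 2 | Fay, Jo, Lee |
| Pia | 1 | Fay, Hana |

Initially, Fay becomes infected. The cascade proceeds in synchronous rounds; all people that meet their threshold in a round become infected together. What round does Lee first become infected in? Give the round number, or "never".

Round 1 — Fay becomes infected (initial).
Round 2 — checking thresholds:
  Lee: 1 of 3 neighbours < 2, holds.
  Omar: 1 of 3 neighbours < 2, holds.
  Pia: 1 of 2 neighbours ≥ 1, becomes infected.
Round 3 — no new infections; cascade stops.

never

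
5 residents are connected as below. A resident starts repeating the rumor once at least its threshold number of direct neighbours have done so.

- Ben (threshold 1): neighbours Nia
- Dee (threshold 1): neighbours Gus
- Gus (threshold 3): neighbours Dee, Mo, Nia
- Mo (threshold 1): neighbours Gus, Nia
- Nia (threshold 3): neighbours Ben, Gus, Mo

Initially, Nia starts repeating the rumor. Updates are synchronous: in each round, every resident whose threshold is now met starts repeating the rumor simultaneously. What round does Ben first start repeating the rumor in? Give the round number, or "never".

Round 1 — Nia starts repeating the rumor (initial).
Round 2 — checking thresholds:
  Ben: 1 of 1 neighbours ≥ 1, starts repeating the rumor.
  Gus: 1 of 3 neighbours < 3, not yet.
  Mo: 1 of 2 neighbours ≥ 1, starts repeating the rumor.
Round 3 — no new spreads; cascade stops.

2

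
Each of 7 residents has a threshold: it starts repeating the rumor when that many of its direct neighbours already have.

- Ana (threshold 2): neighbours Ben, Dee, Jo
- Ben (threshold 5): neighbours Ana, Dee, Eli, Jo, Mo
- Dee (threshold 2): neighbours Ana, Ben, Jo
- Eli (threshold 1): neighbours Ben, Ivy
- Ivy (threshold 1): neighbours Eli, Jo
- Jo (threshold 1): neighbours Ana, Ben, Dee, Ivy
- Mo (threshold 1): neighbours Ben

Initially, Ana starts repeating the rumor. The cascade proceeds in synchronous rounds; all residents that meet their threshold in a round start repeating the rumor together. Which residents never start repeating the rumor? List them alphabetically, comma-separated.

Ben, Mo

Round 1 — Ana starts repeating the rumor (initial).
Round 2 — checking thresholds:
  Ben: 1 of 5 neighbours < 5, not yet.
  Dee: 1 of 3 neighbours < 2, not yet.
  Jo: 1 of 4 neighbours ≥ 1, starts repeating the rumor.
Round 3 — checking thresholds:
  Ben: 2 of 5 neighbours < 5, not yet.
  Dee: 2 of 3 neighbours ≥ 2, starts repeating the rumor.
  Ivy: 1 of 2 neighbours ≥ 1, starts repeating the rumor.
Round 4 — checking thresholds:
  Ben: 3 of 5 neighbours < 5, not yet.
  Eli: 1 of 2 neighbours ≥ 1, starts repeating the rumor.
Round 5 — no new spreads; cascade stops.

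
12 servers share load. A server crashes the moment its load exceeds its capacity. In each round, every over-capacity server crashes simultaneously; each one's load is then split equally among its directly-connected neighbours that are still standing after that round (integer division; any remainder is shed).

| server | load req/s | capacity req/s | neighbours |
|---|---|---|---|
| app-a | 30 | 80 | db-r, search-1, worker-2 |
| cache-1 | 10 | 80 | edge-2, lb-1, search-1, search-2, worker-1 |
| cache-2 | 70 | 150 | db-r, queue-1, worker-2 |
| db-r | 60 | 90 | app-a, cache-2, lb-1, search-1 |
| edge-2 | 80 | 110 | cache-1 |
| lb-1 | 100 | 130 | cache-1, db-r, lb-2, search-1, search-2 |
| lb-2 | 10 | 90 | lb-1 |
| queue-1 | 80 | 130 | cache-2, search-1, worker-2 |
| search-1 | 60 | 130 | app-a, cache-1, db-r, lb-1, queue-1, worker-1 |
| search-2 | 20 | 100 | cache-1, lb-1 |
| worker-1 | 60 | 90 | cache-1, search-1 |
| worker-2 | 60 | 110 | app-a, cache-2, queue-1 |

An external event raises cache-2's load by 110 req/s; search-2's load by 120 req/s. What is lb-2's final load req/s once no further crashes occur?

66

Round 1 — cache-2 at 180 > 150; search-2 at 140 > 100. cache-2, search-2 crash.
  cache-2 sheds 180 req/s to db-r, queue-1, worker-2: 60 each.
    db-r: 60+60 = 120 > 90
    queue-1: 80+60 = 140 > 130
    worker-2: 60+60 = 120 > 110
  search-2 sheds 140 req/s to cache-1, lb-1: 70 each.
    cache-1: 10+70 = 80 ≤ 80
    lb-1: 100+70 = 170 > 130
Round 2 — db-r, lb-1, queue-1, worker-2 crash.
  db-r sheds 120 req/s to app-a, search-1: 60 each.
    app-a: 30+60 = 90 > 80
    search-1: 60+60 = 120 ≤ 130
  lb-1 sheds 170 req/s to cache-1, lb-2, search-1: 56 each (2 lost).
    cache-1: 80+56 = 136 > 80
    lb-2: 10+56 = 66 ≤ 90
    search-1: 120+56 = 176 > 130
  queue-1 sheds 140 req/s to search-1: 140 each.
    search-1: 176+140 = 316 > 130
  worker-2 sheds 120 req/s to app-a: 120 each.
    app-a: 90+120 = 210 > 80
Round 3 — app-a, cache-1, search-1 crash.
  app-a sheds 210 req/s: no online neighbours, lost.
  cache-1 sheds 136 req/s to edge-2, worker-1: 68 each.
    edge-2: 80+68 = 148 > 110
    worker-1: 60+68 = 128 > 90
  search-1 sheds 316 req/s to worker-1: 316 each.
    worker-1: 128+316 = 444 > 90
Round 4 — edge-2, worker-1 crash.
  edge-2 sheds 148 req/s: no online neighbours, lost.
  worker-1 sheds 444 req/s: no online neighbours, lost.
No further crashes.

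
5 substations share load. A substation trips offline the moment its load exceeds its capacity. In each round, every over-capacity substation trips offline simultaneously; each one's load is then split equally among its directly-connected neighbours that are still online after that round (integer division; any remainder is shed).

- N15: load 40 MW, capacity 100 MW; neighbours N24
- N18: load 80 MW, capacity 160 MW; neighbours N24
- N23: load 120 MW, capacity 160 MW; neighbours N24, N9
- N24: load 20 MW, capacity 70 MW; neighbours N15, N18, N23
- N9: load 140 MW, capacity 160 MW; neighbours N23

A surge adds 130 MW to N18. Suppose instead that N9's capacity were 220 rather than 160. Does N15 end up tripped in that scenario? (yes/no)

With N9's capacity at 220:
Round 1 — N18 at 210 > 160. N18 trips offline.
  N18 sheds 210 MW to N24: 210 each.
    N24: 20+210 = 230 > 70
Round 2 — N24 trips offline.
  N24 sheds 230 MW to N15, N23: 115 each.
    N15: 40+115 = 155 > 100
    N23: 120+115 = 235 > 160
Round 3 — N15, N23 trip offline.
  N15 sheds 155 MW: no online neighbours, lost.
  N23 sheds 235 MW to N9: 235 each.
    N9: 140+235 = 375 > 220
Round 4 — N9 trips offline.
  N9 sheds 375 MW: no online neighbours, lost.
No further trips.

yes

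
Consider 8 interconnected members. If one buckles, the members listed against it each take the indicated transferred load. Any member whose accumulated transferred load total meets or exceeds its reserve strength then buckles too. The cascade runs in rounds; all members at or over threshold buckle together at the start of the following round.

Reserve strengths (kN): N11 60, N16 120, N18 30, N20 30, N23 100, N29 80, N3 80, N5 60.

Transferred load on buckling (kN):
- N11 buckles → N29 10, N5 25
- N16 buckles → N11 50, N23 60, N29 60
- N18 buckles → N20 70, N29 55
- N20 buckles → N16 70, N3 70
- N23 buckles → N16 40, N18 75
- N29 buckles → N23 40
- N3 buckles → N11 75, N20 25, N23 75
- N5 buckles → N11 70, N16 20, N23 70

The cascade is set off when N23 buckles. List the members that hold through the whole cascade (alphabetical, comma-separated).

Round 1 — N23 buckles (initial).
  N16: +40 → 40 < 120
  N18: +75 → 75 ≥ 30
Round 2 — N18 buckles.
  N20: +70 → 70 ≥ 30
  N29: +55 → 55 < 80
Round 3 — N20 buckles.
  N16: +70 → 110 < 120
  N3: +70 → 70 < 80
No further bucklings.

N11, N16, N29, N3, N5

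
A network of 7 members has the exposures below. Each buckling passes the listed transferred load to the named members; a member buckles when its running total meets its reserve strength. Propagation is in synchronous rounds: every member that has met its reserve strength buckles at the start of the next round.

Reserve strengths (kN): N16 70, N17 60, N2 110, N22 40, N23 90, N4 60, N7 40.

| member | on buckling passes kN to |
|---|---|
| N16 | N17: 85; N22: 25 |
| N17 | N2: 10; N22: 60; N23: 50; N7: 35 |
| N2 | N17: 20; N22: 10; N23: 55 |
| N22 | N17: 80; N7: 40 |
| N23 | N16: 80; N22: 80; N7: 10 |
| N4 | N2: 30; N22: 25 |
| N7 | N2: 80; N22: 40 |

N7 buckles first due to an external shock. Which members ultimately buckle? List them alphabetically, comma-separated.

N17, N22, N7

Round 1 — N7 buckles (initial).
  N2: +80 → 80 < 110
  N22: +40 → 40 ≥ 40
Round 2 — N22 buckles.
  N17: +80 → 80 ≥ 60
Round 3 — N17 buckles.
  N2: +10 → 90 < 110
  N23: +50 → 50 < 90
No further bucklings.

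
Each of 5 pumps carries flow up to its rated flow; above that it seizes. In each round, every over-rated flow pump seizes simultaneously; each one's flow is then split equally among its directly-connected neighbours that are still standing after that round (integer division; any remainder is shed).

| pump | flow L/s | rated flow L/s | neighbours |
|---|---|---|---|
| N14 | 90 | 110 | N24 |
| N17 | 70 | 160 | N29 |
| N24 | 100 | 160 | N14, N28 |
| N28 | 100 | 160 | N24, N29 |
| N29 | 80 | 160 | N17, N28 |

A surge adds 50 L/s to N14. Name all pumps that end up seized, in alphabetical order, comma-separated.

Round 1 — N14 at 140 > 110. N14 seizes.
  N14 sheds 140 L/s to N24: 140 each.
    N24: 100+140 = 240 > 160
Round 2 — N24 seizes.
  N24 sheds 240 L/s to N28: 240 each.
    N28: 100+240 = 340 > 160
Round 3 — N28 seizes.
  N28 sheds 340 L/s to N29: 340 each.
    N29: 80+340 = 420 > 160
Round 4 — N29 seizes.
  N29 sheds 420 L/s to N17: 420 each.
    N17: 70+420 = 490 > 160
Round 5 — N17 seizes.
  N17 sheds 490 L/s: no online neighbours, lost.
No further seizures.

N14, N17, N24, N28, N29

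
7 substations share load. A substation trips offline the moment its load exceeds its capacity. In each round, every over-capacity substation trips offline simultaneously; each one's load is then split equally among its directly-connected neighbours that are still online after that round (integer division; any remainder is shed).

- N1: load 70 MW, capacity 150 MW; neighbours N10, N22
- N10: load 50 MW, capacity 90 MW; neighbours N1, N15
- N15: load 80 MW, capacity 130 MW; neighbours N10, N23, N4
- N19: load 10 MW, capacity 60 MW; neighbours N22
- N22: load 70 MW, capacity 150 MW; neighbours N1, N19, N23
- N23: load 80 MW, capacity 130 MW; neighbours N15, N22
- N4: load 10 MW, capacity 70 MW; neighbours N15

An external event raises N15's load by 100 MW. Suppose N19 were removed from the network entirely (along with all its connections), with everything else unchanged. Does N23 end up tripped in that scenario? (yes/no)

With N19 removed:
Round 1 — N15 at 180 > 130. N15 trips offline.
  N15 sheds 180 MW to N10, N23, N4: 60 each.
    N10: 50+60 = 110 > 90
    N23: 80+60 = 140 > 130
    N4: 10+60 = 70 ≤ 70
Round 2 — N10, N23 trip offline.
  N10 sheds 110 MW to N1: 110 each.
    N1: 70+110 = 180 > 150
  N23 sheds 140 MW to N22: 140 each.
    N22: 70+140 = 210 > 150
Round 3 — N1, N22 trip offline.
  N1 sheds 180 MW: no online neighbours, lost.
  N22 sheds 210 MW: no online neighbours, lost.
No further trips.

yes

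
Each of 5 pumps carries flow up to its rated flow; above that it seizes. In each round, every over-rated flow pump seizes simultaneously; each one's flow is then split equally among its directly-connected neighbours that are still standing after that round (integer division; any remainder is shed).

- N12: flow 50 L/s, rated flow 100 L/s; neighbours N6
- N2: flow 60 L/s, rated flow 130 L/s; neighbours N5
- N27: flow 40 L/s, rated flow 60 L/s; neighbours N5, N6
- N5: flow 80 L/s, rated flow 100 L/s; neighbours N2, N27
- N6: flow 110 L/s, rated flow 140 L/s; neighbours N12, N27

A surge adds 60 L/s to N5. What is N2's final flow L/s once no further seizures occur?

Round 1 — N5 at 140 > 100. N5 seizes.
  N5 sheds 140 L/s to N2, N27: 70 each.
    N2: 60+70 = 130 ≤ 130
    N27: 40+70 = 110 > 60
Round 2 — N27 seizes.
  N27 sheds 110 L/s to N6: 110 each.
    N6: 110+110 = 220 > 140
Round 3 — N6 seizes.
  N6 sheds 220 L/s to N12: 220 each.
    N12: 50+220 = 270 > 100
Round 4 — N12 seizes.
  N12 sheds 270 L/s: no online neighbours, lost.
No further seizures.

130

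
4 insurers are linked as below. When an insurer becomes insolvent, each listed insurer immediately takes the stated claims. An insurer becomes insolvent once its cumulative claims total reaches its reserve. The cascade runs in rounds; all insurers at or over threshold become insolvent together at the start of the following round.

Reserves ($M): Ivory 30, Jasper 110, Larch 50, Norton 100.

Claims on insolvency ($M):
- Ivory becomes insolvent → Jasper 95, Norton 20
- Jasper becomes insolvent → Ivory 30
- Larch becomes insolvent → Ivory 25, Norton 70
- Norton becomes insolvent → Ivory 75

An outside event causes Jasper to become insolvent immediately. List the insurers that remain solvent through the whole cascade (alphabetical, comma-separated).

Larch, Norton

Round 1 — Jasper becomes insolvent (initial).
  Ivory: +30 → 30 ≥ 30
Round 2 — Ivory becomes insolvent.
  Norton: +20 → 20 < 100
No further insolvencies.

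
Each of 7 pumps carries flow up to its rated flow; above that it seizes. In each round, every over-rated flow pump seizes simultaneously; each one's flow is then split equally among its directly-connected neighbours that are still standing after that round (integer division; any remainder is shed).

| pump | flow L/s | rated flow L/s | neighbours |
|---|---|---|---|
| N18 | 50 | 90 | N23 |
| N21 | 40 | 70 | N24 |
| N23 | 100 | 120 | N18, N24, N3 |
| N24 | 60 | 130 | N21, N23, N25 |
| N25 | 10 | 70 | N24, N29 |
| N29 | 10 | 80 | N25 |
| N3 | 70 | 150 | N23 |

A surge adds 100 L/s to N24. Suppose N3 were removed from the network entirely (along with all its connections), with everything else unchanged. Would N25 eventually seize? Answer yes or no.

With N3 removed:
Round 1 — N24 at 160 > 130. N24 seizes.
  N24 sheds 160 L/s to N21, N23, N25: 53 each (1 lost).
    N21: 40+53 = 93 > 70
    N23: 100+53 = 153 > 120
    N25: 10+53 = 63 ≤ 70
Round 2 — N21, N23 seize.
  N21 sheds 93 L/s: no online neighbours, lost.
  N23 sheds 153 L/s to N18: 153 each.
    N18: 50+153 = 203 > 90
Round 3 — N18 seizes.
  N18 sheds 203 L/s: no online neighbours, lost.
No further seizures.

no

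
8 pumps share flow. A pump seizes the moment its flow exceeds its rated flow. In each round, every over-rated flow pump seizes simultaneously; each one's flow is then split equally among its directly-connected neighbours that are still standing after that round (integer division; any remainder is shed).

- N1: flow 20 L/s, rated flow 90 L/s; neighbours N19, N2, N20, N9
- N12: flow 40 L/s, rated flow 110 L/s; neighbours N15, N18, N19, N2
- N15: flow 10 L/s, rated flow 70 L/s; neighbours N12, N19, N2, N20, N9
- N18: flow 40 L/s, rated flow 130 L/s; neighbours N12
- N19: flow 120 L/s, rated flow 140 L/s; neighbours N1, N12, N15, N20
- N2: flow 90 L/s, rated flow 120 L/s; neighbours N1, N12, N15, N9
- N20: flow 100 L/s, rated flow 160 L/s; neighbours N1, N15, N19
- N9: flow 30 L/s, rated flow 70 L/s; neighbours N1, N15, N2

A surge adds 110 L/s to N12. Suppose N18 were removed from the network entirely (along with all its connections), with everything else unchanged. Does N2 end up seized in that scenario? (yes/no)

With N18 removed:
Round 1 — N12 at 150 > 110. N12 seizes.
  N12 sheds 150 L/s to N15, N19, N2: 50 each.
    N15: 10+50 = 60 ≤ 70
    N19: 120+50 = 170 > 140
    N2: 90+50 = 140 > 120
Round 2 — N19, N2 seize.
  N19 sheds 170 L/s to N1, N15, N20: 56 each (2 lost).
    N1: 20+56 = 76 ≤ 90
    N15: 60+56 = 116 > 70
    N20: 100+56 = 156 ≤ 160
  N2 sheds 140 L/s to N1, N15, N9: 46 each (2 lost).
    N1: 76+46 = 122 > 90
    N15: 116+46 = 162 > 70
    N9: 30+46 = 76 > 70
Round 3 — N1, N15, N9 seize.
  N1 sheds 122 L/s to N20: 122 each.
    N20: 156+122 = 278 > 160
  N15 sheds 162 L/s to N20: 162 each.
    N20: 278+162 = 440 > 160
  N9 sheds 76 L/s: no online neighbours, lost.
Round 4 — N20 seizes.
  N20 sheds 440 L/s: no online neighbours, lost.
No further seizures.

yes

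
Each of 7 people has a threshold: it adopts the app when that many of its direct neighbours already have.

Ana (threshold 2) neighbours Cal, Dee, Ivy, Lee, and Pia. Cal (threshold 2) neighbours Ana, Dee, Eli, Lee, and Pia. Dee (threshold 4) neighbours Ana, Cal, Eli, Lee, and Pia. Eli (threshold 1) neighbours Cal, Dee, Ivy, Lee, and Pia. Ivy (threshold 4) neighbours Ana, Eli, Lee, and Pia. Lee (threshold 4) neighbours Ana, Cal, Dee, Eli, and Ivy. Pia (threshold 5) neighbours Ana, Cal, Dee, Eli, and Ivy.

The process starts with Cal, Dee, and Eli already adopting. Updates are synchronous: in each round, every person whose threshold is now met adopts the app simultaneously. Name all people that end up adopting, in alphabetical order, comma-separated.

Round 1 — Cal, Dee, Eli adopt the app (initial).
Round 2 — checking thresholds:
  Ana: 2 of 5 neighbours ≥ 2, adopts the app.
  Ivy: 1 of 4 neighbours < 4, below threshold.
  Lee: 3 of 5 neighbours < 4, below threshold.
  Pia: 3 of 5 neighbours < 5, below threshold.
Round 3 — checking thresholds:
  Ivy: 2 of 4 neighbours < 4, below threshold.
  Lee: 4 of 5 neighbours ≥ 4, adopts the app.
  Pia: 4 of 5 neighbours < 5, below threshold.
Round 4 — no new adoptions; cascade stops.

Ana, Cal, Dee, Eli, Lee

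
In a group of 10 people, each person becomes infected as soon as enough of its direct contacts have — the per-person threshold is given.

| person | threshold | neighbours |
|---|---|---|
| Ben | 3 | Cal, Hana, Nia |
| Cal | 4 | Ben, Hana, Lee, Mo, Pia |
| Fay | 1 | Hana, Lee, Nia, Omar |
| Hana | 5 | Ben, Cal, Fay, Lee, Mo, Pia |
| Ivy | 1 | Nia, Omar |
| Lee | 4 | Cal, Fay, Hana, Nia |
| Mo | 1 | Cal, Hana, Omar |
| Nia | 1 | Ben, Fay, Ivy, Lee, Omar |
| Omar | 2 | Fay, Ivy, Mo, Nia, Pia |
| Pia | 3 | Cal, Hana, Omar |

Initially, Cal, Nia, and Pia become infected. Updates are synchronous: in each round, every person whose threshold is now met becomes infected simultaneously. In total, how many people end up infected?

7

Round 1 — Cal, Nia, Pia become infected (initial).
Round 2 — checking thresholds:
  Ben: 2 of 3 neighbours < 3, holds.
  Fay: 1 of 4 neighbours ≥ 1, becomes infected.
  Hana: 2 of 6 neighbours < 5, holds.
  Ivy: 1 of 2 neighbours ≥ 1, becomes infected.
  Lee: 2 of 4 neighbours < 4, holds.
  Mo: 1 of 3 neighbours ≥ 1, becomes infected.
  Omar: 2 of 5 neighbours ≥ 2, becomes infected.
Round 3 — no new infections; cascade stops.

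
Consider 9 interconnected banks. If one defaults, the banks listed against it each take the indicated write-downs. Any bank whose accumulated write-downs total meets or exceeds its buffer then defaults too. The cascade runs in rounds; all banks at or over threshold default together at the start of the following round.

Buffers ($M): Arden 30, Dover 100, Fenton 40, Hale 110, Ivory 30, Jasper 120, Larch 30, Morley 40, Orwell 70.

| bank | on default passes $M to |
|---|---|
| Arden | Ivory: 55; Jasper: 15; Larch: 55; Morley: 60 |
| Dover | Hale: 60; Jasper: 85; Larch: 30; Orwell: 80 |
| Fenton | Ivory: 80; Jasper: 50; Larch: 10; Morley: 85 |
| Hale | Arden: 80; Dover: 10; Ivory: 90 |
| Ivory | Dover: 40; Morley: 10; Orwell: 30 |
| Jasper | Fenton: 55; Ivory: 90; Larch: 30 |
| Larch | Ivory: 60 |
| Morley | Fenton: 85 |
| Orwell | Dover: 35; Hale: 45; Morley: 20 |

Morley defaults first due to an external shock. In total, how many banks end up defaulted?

3

Round 1 — Morley defaults (initial).
  Fenton: +85 → 85 ≥ 40
Round 2 — Fenton defaults.
  Ivory: +80 → 80 ≥ 30
  Jasper: +50 → 50 < 120
  Larch: +10 → 10 < 30
Round 3 — Ivory defaults.
  Dover: +40 → 40 < 100
  Orwell: +30 → 30 < 70
No further defaults.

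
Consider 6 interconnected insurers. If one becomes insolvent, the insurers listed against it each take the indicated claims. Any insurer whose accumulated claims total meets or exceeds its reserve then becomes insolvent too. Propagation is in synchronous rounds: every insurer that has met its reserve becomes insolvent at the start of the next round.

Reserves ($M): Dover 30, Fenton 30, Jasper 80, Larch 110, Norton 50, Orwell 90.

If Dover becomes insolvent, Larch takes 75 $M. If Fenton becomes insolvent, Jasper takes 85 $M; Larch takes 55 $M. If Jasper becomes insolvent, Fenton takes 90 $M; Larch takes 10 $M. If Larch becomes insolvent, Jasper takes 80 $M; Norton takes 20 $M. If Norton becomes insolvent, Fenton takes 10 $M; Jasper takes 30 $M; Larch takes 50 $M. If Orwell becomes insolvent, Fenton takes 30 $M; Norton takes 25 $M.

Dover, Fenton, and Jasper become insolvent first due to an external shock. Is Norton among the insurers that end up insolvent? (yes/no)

no

Round 1 — Dover, Fenton, Jasper become insolvent (initial).
  Larch: +75+55+10 → 140 ≥ 110
Round 2 — Larch becomes insolvent.
  Norton: +20 → 20 < 50
No further insolvencies.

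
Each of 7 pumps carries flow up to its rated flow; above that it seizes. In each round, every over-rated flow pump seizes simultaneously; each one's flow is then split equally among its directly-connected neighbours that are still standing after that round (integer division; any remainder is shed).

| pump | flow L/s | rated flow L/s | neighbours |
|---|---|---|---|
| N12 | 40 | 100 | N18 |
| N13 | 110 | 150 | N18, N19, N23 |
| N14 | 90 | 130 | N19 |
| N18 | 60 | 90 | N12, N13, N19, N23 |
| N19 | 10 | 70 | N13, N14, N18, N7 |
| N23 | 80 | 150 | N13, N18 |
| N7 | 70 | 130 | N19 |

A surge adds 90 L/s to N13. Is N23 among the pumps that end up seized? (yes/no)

yes

Round 1 — N13 at 200 > 150. N13 seizes.
  N13 sheds 200 L/s to N18, N19, N23: 66 each (2 lost).
    N18: 60+66 = 126 > 90
    N19: 10+66 = 76 > 70
    N23: 80+66 = 146 ≤ 150
Round 2 — N18, N19 seize.
  N18 sheds 126 L/s to N12, N23: 63 each.
    N12: 40+63 = 103 > 100
    N23: 146+63 = 209 > 150
  N19 sheds 76 L/s to N14, N7: 38 each.
    N14: 90+38 = 128 ≤ 130
    N7: 70+38 = 108 ≤ 130
Round 3 — N12, N23 seize.
  N12 sheds 103 L/s: no online neighbours, lost.
  N23 sheds 209 L/s: no online neighbours, lost.
No further seizures.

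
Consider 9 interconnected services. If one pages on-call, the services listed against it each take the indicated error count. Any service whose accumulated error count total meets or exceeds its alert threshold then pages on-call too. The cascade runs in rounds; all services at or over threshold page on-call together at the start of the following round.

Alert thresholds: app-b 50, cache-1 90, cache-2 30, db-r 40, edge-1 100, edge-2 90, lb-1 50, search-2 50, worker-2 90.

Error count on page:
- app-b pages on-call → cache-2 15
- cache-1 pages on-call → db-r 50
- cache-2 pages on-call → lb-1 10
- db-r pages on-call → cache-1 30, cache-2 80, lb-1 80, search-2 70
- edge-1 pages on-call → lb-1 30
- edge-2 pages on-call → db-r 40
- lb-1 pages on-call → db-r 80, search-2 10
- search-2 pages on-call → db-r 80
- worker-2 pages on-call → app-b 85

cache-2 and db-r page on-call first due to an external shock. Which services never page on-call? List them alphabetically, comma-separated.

app-b, cache-1, edge-1, edge-2, worker-2

Round 1 — cache-2, db-r page on-call (initial).
  cache-1: +30 → 30 < 90
  lb-1: +10+80 → 90 ≥ 50
  search-2: +70 → 70 ≥ 50
Round 2 — lb-1, search-2 page on-call.
No further pages.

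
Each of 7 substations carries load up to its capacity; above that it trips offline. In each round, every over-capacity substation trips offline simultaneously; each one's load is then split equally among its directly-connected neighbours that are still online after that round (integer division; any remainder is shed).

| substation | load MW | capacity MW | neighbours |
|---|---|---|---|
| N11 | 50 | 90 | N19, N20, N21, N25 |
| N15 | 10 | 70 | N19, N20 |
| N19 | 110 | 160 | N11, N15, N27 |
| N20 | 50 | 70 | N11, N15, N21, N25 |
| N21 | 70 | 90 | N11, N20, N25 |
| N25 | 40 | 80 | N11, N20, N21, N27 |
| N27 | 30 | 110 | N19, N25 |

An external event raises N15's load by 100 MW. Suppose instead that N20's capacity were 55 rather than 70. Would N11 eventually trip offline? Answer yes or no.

yes

With N20's capacity at 55:
Round 1 — N15 at 110 > 70. N15 trips offline.
  N15 sheds 110 MW to N19, N20: 55 each.
    N19: 110+55 = 165 > 160
    N20: 50+55 = 105 > 55
Round 2 — N19, N20 trip offline.
  N19 sheds 165 MW to N11, N27: 82 each (1 lost).
    N11: 50+82 = 132 > 90
    N27: 30+82 = 112 > 110
  N20 sheds 105 MW to N11, N21, N25: 35 each.
    N11: 132+35 = 167 > 90
    N21: 70+35 = 105 > 90
    N25: 40+35 = 75 ≤ 80
Round 3 — N11, N21, N27 trip offline.
  N11 sheds 167 MW to N25: 167 each.
    N25: 75+167 = 242 > 80
  N21 sheds 105 MW to N25: 105 each.
    N25: 242+105 = 347 > 80
  N27 sheds 112 MW to N25: 112 each.
    N25: 347+112 = 459 > 80
Round 4 — N25 trips offline.
  N25 sheds 459 MW: no online neighbours, lost.
No further trips.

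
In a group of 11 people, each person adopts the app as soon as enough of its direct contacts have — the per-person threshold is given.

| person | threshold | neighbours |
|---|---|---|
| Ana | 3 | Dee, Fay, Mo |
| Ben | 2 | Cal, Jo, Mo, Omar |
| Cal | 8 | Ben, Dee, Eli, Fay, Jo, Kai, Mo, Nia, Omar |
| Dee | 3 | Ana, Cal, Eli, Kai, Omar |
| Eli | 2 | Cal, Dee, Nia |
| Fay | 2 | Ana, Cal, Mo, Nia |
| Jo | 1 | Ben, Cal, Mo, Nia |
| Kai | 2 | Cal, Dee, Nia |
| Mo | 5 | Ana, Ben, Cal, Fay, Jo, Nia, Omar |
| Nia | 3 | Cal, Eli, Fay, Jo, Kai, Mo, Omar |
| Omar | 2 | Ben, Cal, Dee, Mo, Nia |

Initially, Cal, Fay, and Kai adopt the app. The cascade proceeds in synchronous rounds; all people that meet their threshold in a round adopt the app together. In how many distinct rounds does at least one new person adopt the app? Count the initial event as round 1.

Round 1 — Cal, Fay, Kai adopt the app (initial).
Round 2 — checking thresholds:
  Ana: 1 of 3 neighbours < 3, not yet.
  Ben: 1 of 4 neighbours < 2, not yet.
  Dee: 2 of 5 neighbours < 3, not yet.
  Eli: 1 of 3 neighbours < 2, not yet.
  Jo: 1 of 4 neighbours ≥ 1, adopts the app.
  Mo: 2 of 7 neighbours < 5, not yet.
  Nia: 3 of 7 neighbours ≥ 3, adopts the app.
  Omar: 1 of 5 neighbours < 2, not yet.
Round 3 — checking thresholds:
  Ana: 1 of 3 neighbours < 3, not yet.
  Ben: 2 of 4 neighbours ≥ 2, adopts the app.
  Dee: 2 of 5 neighbours < 3, not yet.
  Eli: 2 of 3 neighbours ≥ 2, adopts the app.
  Mo: 4 of 7 neighbours < 5, not yet.
  Omar: 2 of 5 neighbours ≥ 2, adopts the app.
Round 4 — checking thresholds:
  Ana: 1 of 3 neighbours < 3, not yet.
  Dee: 4 of 5 neighbours ≥ 3, adopts the app.
  Mo: 6 of 7 neighbours ≥ 5, adopts the app.
Round 5 — checking thresholds:
  Ana: 3 of 3 neighbours ≥ 3, adopts the app.
Round 6 — no new adoptions; cascade stops.

5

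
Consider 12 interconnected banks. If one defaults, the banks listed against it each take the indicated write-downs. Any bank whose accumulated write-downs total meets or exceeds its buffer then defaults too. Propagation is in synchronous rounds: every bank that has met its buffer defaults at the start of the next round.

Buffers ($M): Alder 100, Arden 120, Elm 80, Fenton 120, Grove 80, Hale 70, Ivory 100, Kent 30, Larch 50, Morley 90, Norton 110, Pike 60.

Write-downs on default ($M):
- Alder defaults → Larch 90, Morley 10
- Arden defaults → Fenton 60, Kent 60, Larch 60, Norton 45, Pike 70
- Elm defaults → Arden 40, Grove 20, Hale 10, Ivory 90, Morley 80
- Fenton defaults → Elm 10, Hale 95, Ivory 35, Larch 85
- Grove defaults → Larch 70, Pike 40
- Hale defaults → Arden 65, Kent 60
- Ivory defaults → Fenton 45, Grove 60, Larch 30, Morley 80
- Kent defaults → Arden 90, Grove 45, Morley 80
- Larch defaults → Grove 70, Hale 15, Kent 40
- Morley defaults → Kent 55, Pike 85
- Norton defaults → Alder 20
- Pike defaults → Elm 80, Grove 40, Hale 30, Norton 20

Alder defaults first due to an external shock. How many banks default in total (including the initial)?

Round 1 — Alder defaults (initial).
  Larch: +90 → 90 ≥ 50
  Morley: +10 → 10 < 90
Round 2 — Larch defaults.
  Grove: +70 → 70 < 80
  Hale: +15 → 15 < 70
  Kent: +40 → 40 ≥ 30
Round 3 — Kent defaults.
  Arden: +90 → 90 < 120
  Grove: +45 → 115 ≥ 80
  Morley: +80 → 90 ≥ 90
Round 4 — Grove, Morley default.
  Pike: +40+85 → 125 ≥ 60
Round 5 — Pike defaults.
  Elm: +80 → 80 ≥ 80
  Hale: +30 → 45 < 70
  Norton: +20 → 20 < 110
Round 6 — Elm defaults.
  Arden: +40 → 130 ≥ 120
  Hale: +10 → 55 < 70
  Ivory: +90 → 90 < 100
Round 7 — Arden defaults.
  Fenton: +60 → 60 < 120
  Norton: +45 → 65 < 110
No further defaults.

8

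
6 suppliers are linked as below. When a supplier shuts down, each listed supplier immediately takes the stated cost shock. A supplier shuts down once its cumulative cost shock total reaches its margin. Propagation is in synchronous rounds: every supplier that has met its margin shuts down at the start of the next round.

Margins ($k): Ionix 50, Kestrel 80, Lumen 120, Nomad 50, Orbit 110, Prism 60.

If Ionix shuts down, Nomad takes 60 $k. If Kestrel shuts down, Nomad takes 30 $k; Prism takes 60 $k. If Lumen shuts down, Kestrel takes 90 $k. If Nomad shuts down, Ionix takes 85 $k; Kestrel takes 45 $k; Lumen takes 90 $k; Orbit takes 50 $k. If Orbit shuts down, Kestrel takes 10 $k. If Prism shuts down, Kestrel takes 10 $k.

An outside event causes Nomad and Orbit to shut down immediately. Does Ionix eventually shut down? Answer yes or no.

Round 1 — Nomad, Orbit shut down (initial).
  Ionix: +85 → 85 ≥ 50
  Kestrel: +45+10 → 55 < 80
  Lumen: +90 → 90 < 120
Round 2 — Ionix shuts down.
No further shutdowns.

yes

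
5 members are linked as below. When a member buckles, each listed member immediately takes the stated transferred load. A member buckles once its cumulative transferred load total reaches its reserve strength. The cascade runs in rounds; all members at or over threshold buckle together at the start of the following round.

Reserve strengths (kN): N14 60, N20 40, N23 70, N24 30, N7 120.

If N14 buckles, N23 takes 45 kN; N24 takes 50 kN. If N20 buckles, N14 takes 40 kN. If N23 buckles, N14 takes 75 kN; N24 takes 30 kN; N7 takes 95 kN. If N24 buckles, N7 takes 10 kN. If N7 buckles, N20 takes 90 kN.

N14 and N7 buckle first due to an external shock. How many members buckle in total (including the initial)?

4

Round 1 — N14, N7 buckle (initial).
  N20: +90 → 90 ≥ 40
  N23: +45 → 45 < 70
  N24: +50 → 50 ≥ 30
Round 2 — N20, N24 buckle.
No further bucklings.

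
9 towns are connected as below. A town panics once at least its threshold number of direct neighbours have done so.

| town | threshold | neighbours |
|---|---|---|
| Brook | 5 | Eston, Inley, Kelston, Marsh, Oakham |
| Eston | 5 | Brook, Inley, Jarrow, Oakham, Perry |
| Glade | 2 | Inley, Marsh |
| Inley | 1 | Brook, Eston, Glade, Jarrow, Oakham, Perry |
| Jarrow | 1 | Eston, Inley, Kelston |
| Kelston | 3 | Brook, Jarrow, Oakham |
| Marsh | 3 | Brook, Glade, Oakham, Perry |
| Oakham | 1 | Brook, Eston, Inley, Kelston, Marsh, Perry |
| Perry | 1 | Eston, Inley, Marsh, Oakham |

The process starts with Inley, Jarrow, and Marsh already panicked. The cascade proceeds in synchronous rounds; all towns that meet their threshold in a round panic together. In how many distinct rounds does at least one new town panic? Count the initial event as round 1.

Round 1 — Inley, Jarrow, Marsh panic (initial).
Round 2 — checking thresholds:
  Brook: 2 of 5 neighbours < 5, holds.
  Eston: 2 of 5 neighbours < 5, holds.
  Glade: 2 of 2 neighbours ≥ 2, panics.
  Kelston: 1 of 3 neighbours < 3, holds.
  Oakham: 2 of 6 neighbours ≥ 1, panics.
  Perry: 2 of 4 neighbours ≥ 1, panics.
Round 3 — no new panics; cascade stops.

2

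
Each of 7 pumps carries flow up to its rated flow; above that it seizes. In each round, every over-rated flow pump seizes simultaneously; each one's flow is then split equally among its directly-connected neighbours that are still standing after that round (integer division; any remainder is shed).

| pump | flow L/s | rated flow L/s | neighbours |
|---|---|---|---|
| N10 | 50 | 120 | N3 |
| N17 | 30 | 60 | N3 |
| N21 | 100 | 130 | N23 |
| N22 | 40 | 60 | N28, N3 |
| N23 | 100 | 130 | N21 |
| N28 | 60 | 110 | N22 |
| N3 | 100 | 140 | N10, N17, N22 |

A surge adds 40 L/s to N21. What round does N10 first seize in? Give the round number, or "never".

Round 1 — N21 at 140 > 130. N21 seizes.
  N21 sheds 140 L/s to N23: 140 each.
    N23: 100+140 = 240 > 130
Round 2 — N23 seizes.
  N23 sheds 240 L/s: no online neighbours, lost.
No further seizures.

never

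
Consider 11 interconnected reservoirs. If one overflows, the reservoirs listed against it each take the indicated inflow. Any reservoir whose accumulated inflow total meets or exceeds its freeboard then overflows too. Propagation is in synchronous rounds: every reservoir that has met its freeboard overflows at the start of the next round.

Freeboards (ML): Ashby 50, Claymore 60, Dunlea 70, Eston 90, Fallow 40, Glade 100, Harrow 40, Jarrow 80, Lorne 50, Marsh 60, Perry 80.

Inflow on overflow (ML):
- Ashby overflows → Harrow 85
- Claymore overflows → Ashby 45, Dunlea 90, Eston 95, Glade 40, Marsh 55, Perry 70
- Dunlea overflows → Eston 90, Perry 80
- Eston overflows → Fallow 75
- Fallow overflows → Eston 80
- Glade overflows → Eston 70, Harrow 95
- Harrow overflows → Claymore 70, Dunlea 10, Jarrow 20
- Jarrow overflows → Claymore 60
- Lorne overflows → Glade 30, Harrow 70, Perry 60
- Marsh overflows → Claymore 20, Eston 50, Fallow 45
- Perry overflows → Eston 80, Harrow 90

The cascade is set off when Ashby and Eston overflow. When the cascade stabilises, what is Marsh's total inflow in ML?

Round 1 — Ashby, Eston overflow (initial).
  Fallow: +75 → 75 ≥ 40
  Harrow: +85 → 85 ≥ 40
Round 2 — Fallow, Harrow overflow.
  Claymore: +70 → 70 ≥ 60
  Dunlea: +10 → 10 < 70
  Jarrow: +20 → 20 < 80
Round 3 — Claymore overflows.
  Dunlea: +90 → 100 ≥ 70
  Glade: +40 → 40 < 100
  Marsh: +55 → 55 < 60
  Perry: +70 → 70 < 80
Round 4 — Dunlea overflows.
  Perry: +80 → 150 ≥ 80
Round 5 — Perry overflows.
No further overflows.

55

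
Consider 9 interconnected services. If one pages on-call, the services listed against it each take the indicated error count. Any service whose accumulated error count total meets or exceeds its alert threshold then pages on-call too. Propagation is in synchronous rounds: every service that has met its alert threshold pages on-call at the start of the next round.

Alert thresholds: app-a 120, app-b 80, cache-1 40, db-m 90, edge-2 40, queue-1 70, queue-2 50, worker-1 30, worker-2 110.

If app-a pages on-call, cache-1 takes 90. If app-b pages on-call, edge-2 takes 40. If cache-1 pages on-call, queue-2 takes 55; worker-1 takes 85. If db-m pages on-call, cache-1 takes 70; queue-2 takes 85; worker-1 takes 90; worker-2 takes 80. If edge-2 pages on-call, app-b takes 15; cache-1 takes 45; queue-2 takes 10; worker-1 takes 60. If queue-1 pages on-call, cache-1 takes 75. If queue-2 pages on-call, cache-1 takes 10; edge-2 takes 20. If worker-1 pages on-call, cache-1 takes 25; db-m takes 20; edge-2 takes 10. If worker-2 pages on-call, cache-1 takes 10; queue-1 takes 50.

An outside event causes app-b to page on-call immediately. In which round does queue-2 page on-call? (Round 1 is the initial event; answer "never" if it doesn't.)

4

Round 1 — app-b pages on-call (initial).
  edge-2: +40 → 40 ≥ 40
Round 2 — edge-2 pages on-call.
  cache-1: +45 → 45 ≥ 40
  queue-2: +10 → 10 < 50
  worker-1: +60 → 60 ≥ 30
Round 3 — cache-1, worker-1 page on-call.
  db-m: +20 → 20 < 90
  queue-2: +55 → 65 ≥ 50
Round 4 — queue-2 pages on-call.
No further pages.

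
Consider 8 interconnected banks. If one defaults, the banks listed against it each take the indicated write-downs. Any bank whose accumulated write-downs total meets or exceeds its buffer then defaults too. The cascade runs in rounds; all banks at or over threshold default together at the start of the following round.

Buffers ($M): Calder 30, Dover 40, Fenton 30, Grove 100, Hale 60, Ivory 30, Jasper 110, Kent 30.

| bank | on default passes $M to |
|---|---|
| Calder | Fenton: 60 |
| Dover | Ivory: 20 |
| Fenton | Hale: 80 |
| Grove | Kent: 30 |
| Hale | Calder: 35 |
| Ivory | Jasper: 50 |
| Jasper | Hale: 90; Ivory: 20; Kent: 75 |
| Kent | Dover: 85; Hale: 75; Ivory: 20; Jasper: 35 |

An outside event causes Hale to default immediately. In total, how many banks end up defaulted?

Round 1 — Hale defaults (initial).
  Calder: +35 → 35 ≥ 30
Round 2 — Calder defaults.
  Fenton: +60 → 60 ≥ 30
Round 3 — Fenton defaults.
No further defaults.

3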